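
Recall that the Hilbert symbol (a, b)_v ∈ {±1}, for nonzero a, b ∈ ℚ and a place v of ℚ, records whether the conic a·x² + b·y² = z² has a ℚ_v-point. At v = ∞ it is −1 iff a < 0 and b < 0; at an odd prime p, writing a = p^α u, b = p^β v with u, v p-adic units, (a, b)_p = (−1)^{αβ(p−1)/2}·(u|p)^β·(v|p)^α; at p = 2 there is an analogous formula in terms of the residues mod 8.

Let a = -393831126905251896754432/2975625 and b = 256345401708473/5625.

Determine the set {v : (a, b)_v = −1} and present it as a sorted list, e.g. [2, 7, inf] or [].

[7, 17, 29, 37]

(a, b) ≡ (-353017, 17) mod (ℚ^×)²; places V = {2, 3, 5, 7, 11, 17, 23, 29, 37, 47, ∞}.
(a,b)_∞: sgn(-353017)=−, sgn(17)=+, so +1.
(a,b)_7: α=3, u≡1; β=2, v≡3 (mod 7); (1|7)=+1, (3|7)=-1; sign (−1)^0·+1^2·-1^3 = -1.
(a,b)_2: α=8, β=0; u≡7, v≡1 (mod 8); ε(u)ε(v)=1·0, αω(v)=8·0, βω(u)=0·0; sum ≡ 0  ⇒  +1.
(a,b)_5: α=-4, u≡3; β=-4, v≡2 (mod 5); (3|5)=-1, (2|5)=-1; sign (−1)^0·-1^-4·-1^-4 = +1.
(a,b)_37: α=3, u≡15; β=2, v≡32 (mod 37); (15|37)=-1, (32|37)=-1; sign (−1)^0·-1^2·-1^3 = -1.
(a,b)_23: α=-2, u≡14; β=0, v≡15 (mod 23); (14|23)=-1, (15|23)=-1; sign (−1)^0·-1^0·-1^-2 = +1.
(a,b)_11: α=2, u≡2; β=2, v≡10 (mod 11); (2|11)=-1, (10|11)=-1; sign (−1)^0·-1^2·-1^2 = +1.
(a,b)_17: α=2, u≡14; β=1, v≡9 (mod 17); (14|17)=-1, (9|17)=+1; sign (−1)^0·-1^1·+1^2 = -1.
(a,b)_29: α=3, u≡22; β=2, v≡11 (mod 29); (22|29)=+1, (11|29)=-1; sign (−1)^0·+1^2·-1^3 = -1.
(a,b)_47: α=3, u≡16; β=2, v≡3 (mod 47); (16|47)=+1, (3|47)=+1; sign (−1)^0·+1^2·+1^3 = +1.
(a,b)_3: α=-2, u≡2; β=-2, v≡2 (mod 3); (2|3)=-1, (2|3)=-1; sign (−1)^0·-1^-2·-1^-2 = +1.
Ram(-353017, 17) = {7, 17, 29, 37}; no ℚ_7-point on the conic.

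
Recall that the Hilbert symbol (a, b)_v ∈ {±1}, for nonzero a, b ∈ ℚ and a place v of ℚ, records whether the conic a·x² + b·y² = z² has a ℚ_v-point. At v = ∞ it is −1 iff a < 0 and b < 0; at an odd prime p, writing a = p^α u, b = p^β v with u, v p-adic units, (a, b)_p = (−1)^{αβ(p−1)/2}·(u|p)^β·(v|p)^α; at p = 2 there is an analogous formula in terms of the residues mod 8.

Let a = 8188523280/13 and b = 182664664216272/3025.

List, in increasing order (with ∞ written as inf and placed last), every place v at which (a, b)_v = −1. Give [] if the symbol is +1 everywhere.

[5, 37]

Mod squares: a ≡ 1676285, b ≡ 1517. Check v ∈ {∞, 2, 3, 5, 7, 11, 13, 17, 37, 41}.
v=37: a=37^1·(≡15), b=37^1·(≡4) mod 37; (15|37)=-1, (4|37)=+1; (−1)^{1·1·18}·(-1)^1·(+1)^1 = -1.
v=∞: 1676285 > 0 and 1517 > 0  ⇒  (a,b)_∞ = +1.
v=11: a=11^0·(≡7), b=11^-2·(≡6) mod 11; (7|11)=-1, (6|11)=-1; (−1)^{0·-2·5}·(-1)^-2·(-1)^0 = +1.
v=7: a=7^2·(≡2), b=7^2·(≡6) mod 7; (2|7)=+1, (6|7)=-1; (−1)^{2·2·3}·(+1)^2·(-1)^2 = +1.
v=2: v_2(a)=4, v_2(b)=4; units ≡ 5, 5 (mod 8); ε·ε+αω+βω = 0·0+4·1+4·1 ≡ 0  ⇒  (a,b)_2 = +1.
v=5: a=5^1·(≡2), b=5^-2·(≡2) mod 5; (2|5)=-1, (2|5)=-1; (−1)^{1·-2·2}·(-1)^-2·(-1)^1 = -1.
v=41: a=41^1·(≡33), b=41^1·(≡32) mod 41; (33|41)=+1, (32|41)=+1; (−1)^{1·1·20}·(+1)^1·(+1)^1 = +1.
v=13: a=13^-1·(≡2), b=13^0·(≡12) mod 13; (2|13)=-1, (12|13)=+1; (−1)^{-1·0·6}·(-1)^0·(+1)^-1 = +1.
v=3: a=3^4·(≡2), b=3^12·(≡2) mod 3; (2|3)=-1, (2|3)=-1; (−1)^{4·12·1}·(-1)^12·(-1)^4 = +1.
v=17: a=17^1·(≡6), b=17^2·(≡2) mod 17; (6|17)=-1, (2|17)=+1; (−1)^{1·2·8}·(-1)^2·(+1)^1 = +1.
Ram(1676285, 1517) = {5, 37}; no ℚ_5-point on the conic.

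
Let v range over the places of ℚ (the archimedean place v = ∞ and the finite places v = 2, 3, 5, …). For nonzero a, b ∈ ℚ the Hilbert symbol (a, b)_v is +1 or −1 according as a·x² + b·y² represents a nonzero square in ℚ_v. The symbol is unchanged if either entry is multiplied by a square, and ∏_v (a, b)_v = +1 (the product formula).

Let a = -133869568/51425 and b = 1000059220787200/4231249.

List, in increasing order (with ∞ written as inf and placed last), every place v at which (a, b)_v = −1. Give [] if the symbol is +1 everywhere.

[17, 23]

Mod squares: a ≡ -11339, b ≡ 7. Check v ∈ {∞, 2, 5, 7, 11, 17, 23, 29}.
v=5: a=5^-2·(≡1), b=5^2·(≡2) mod 5; (1|5)=+1, (2|5)=-1; (−1)^{-2·2·2}·(+1)^2·(-1)^-2 = +1.
v=29: a=29^1·(≡18), b=29^2·(≡20) mod 29; (18|29)=-1, (20|29)=+1; (−1)^{1·2·14}·(-1)^2·(+1)^1 = +1.
v=17: a=17^-1·(≡8), b=17^-2·(≡10) mod 17; (8|17)=+1, (10|17)=-1; (−1)^{-1·-2·8}·(+1)^-2·(-1)^-1 = -1.
v=7: a=7^2·(≡4), b=7^3·(≡2) mod 7; (4|7)=+1, (2|7)=+1; (−1)^{2·3·3}·(+1)^3·(+1)^2 = +1.
v=23: a=23^1·(≡12), b=23^2·(≡19) mod 23; (12|23)=+1, (19|23)=-1; (−1)^{1·2·11}·(+1)^2·(-1)^1 = -1.
v=2: v_2(a)=12, v_2(b)=18; units ≡ 5, 7 (mod 8); ε·ε+αω+βω = 0·1+12·0+18·1 ≡ 0  ⇒  (a,b)_2 = +1.
v=∞: -11339 < 0 and 7 > 0  ⇒  (a,b)_∞ = +1.
v=11: a=11^-2·(≡2), b=11^-4·(≡8) mod 11; (2|11)=-1, (8|11)=-1; (−1)^{-2·-4·5}·(-1)^-4·(-1)^-2 = +1.
(-11339, 7 / ℚ) ramifies at {17, 23}: a division algebra.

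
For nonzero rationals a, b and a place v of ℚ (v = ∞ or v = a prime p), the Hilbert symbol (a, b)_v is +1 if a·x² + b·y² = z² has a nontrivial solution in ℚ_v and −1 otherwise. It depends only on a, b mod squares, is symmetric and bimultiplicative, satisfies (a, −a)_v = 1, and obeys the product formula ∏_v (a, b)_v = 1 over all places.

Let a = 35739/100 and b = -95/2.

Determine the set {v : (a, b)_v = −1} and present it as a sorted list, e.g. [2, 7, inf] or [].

[2, 11]

(a, b) ≡ (11, -190) mod (ℚ^×)²; places V = {2, 3, 5, 11, 19, ∞}.
(a,b)_3: α=2, u≡2; β=0, v≡2 (mod 3); (2|3)=-1, (2|3)=-1; sign (−1)^0·-1^0·-1^2 = +1.
(a,b)_∞: sgn(11)=+, sgn(-190)=−, so +1.
(a,b)_11: α=1, u≡4; β=0, v≡2 (mod 11); (4|11)=+1, (2|11)=-1; sign (−1)^0·+1^0·-1^1 = -1.
(a,b)_2: α=-2, β=-1; u≡3, v≡1 (mod 8); ε(u)ε(v)=1·0, αω(v)=-2·0, βω(u)=-1·1; sum ≡ 1  ⇒  -1.
(a,b)_19: α=2, u≡16; β=1, v≡7 (mod 19); (16|19)=+1, (7|19)=+1; sign (−1)^0·+1^1·+1^2 = +1.
(a,b)_5: α=-2, u≡1; β=1, v≡3 (mod 5); (1|5)=+1, (3|5)=-1; sign (−1)^0·+1^1·-1^-2 = +1.
|Ram(11, -190)| = 2, even; anisotropic at {2, 11}.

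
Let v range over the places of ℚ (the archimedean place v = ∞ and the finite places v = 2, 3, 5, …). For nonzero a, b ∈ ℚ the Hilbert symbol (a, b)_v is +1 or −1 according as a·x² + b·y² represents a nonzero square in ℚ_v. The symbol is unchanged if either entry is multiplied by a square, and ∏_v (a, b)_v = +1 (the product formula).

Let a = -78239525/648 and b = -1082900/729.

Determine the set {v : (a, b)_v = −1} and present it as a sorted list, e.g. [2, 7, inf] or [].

[13, inf]

Mod squares: a ≡ -442, b ≡ -221. Check v ∈ {∞, 2, 3, 5, 7, 13, 17}.
v=3: a=3^-4·(≡2), b=3^-6·(≡1) mod 3; (2|3)=-1, (1|3)=+1; (−1)^{-4·-6·1}·(-1)^-6·(+1)^-4 = +1.
v=17: a=17^3·(≡2), b=17^1·(≡9) mod 17; (2|17)=+1, (9|17)=+1; (−1)^{3·1·8}·(+1)^1·(+1)^3 = +1.
v=5: a=5^2·(≡3), b=5^2·(≡1) mod 5; (3|5)=-1, (1|5)=+1; (−1)^{2·2·2}·(-1)^2·(+1)^2 = +1.
v=∞: -442 < 0 and -221 < 0  ⇒  (a,b)_∞ = -1.
v=13: a=13^1·(≡5), b=13^1·(≡4) mod 13; (5|13)=-1, (4|13)=+1; (−1)^{1·1·6}·(-1)^1·(+1)^1 = -1.
v=2: v_2(a)=-3, v_2(b)=2; units ≡ 3, 3 (mod 8); ε·ε+αω+βω = 1·1+-3·1+2·1 ≡ 0  ⇒  (a,b)_2 = +1.
v=7: a=7^2·(≡6), b=7^2·(≡6) mod 7; (6|7)=-1, (6|7)=-1; (−1)^{2·2·3}·(-1)^2·(-1)^2 = +1.
(-442, -221 / ℚ) ramifies at {13, ∞}: a division algebra.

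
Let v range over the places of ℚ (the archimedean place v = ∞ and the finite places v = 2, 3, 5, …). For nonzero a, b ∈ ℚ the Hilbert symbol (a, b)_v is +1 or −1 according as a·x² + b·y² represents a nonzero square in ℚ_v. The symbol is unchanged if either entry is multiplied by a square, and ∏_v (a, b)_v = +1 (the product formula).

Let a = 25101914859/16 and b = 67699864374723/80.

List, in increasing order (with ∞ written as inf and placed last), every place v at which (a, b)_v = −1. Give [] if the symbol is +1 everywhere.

[2, 29]

(a, b) ≡ (3451, 55335) mod (ℚ^×)²; places V = {2, 3, 5, 7, 17, 29, 31, ∞}.
(a,b)_3: α=2, u≡1; β=3, v≡1 (mod 3); (1|3)=+1, (1|3)=+1; sign (−1)^0·+1^3·+1^2 = +1.
(a,b)_31: α=2, u≡7; β=3, v≡4 (mod 31); (7|31)=+1, (4|31)=+1; sign (−1)^0·+1^3·+1^2 = +1.
(a,b)_2: α=-4, β=-4; u≡3, v≡7 (mod 8); ε(u)ε(v)=1·1, αω(v)=-4·0, βω(u)=-4·1; sum ≡ 1  ⇒  -1.
(a,b)_∞: sgn(3451)=+, sgn(55335)=+, so +1.
(a,b)_17: α=1, u≡2; β=1, v≡1 (mod 17); (2|17)=+1, (1|17)=+1; sign (−1)^0·+1^1·+1^1 = +1.
(a,b)_29: α=3, u≡14; β=4, v≡11 (mod 29); (14|29)=-1, (11|29)=-1; sign (−1)^0·-1^4·-1^3 = -1.
(a,b)_5: α=0, u≡4; β=-1, v≡3 (mod 5); (4|5)=+1, (3|5)=-1; sign (−1)^0·+1^-1·-1^0 = +1.
(a,b)_7: α=1, u≡6; β=1, v≡1 (mod 7); (6|7)=-1, (1|7)=+1; sign (−1)^1·-1^1·+1^1 = +1.
|Ram(3451, 55335)| = 2, even; anisotropic at {2, 29}.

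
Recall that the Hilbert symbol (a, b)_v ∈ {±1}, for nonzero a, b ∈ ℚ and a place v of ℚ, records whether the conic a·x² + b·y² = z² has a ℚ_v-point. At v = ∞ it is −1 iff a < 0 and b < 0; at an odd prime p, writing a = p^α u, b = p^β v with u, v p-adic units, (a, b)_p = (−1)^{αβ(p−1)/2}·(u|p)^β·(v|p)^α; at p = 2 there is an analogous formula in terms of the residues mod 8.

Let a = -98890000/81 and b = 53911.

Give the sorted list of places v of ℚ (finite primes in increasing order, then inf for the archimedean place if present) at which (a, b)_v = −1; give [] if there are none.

(a, b) ≡ (-9889, 319) mod (ℚ^×)²; places V = {2, 3, 5, 11, 13, 29, 31, ∞}.
(a,b)_∞: sgn(-9889)=−, sgn(319)=+, so +1.
(a,b)_13: α=0, u≡4; β=2, v≡7 (mod 13); (4|13)=+1, (7|13)=-1; sign (−1)^0·+1^2·-1^0 = +1.
(a,b)_2: α=4, β=0; u≡7, v≡7 (mod 8); ε(u)ε(v)=1·1, αω(v)=4·0, βω(u)=0·0; sum ≡ 1  ⇒  -1.
(a,b)_3: α=-4, u≡2; β=0, v≡1 (mod 3); (2|3)=-1, (1|3)=+1; sign (−1)^0·-1^0·+1^-4 = +1.
(a,b)_5: α=4, u≡1; β=0, v≡1 (mod 5); (1|5)=+1, (1|5)=+1; sign (−1)^0·+1^0·+1^4 = +1.
(a,b)_31: α=1, u≡29; β=0, v≡2 (mod 31); (29|31)=-1, (2|31)=+1; sign (−1)^0·-1^0·+1^1 = +1.
(a,b)_11: α=1, u≡9; β=1, v≡6 (mod 11); (9|11)=+1, (6|11)=-1; sign (−1)^1·+1^1·-1^1 = +1.
(a,b)_29: α=1, u≡1; β=1, v≡3 (mod 29); (1|29)=+1, (3|29)=-1; sign (−1)^0·+1^1·-1^1 = -1.
|Ram(-9889, 319)| = 2, even; anisotropic at {2, 29}.

[2, 29]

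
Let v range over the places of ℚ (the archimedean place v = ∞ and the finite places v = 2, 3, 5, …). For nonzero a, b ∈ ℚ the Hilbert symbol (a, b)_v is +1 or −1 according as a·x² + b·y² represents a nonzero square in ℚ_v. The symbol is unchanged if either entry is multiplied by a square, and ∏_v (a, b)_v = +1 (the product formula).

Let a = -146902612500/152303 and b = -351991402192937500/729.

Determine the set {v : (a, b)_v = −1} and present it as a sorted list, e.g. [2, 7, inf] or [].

[5, 7, 17, inf]

Mod squares: a ≡ -866915, b ≡ -331303. Check v ∈ {∞, 2, 3, 5, 7, 17, 19, 31, 47, 53}.
v=3: a=3^6·(≡1), b=3^-6·(≡2) mod 3; (1|3)=+1, (2|3)=-1; (−1)^{6·-6·1}·(+1)^-6·(-1)^6 = +1.
v=19: a=19^0·(≡7), b=19^3·(≡7) mod 19; (7|19)=+1, (7|19)=+1; (−1)^{0·3·9}·(+1)^3·(+1)^0 = +1.
v=5: a=5^5·(≡3), b=5^6·(≡3) mod 5; (3|5)=-1, (3|5)=-1; (−1)^{5·6·2}·(-1)^6·(-1)^5 = -1.
v=17: a=17^-3·(≡6), b=17^0·(≡7) mod 17; (6|17)=-1, (7|17)=-1; (−1)^{-3·0·8}·(-1)^0·(-1)^-3 = -1.
v=47: a=47^1·(≡19), b=47^1·(≡4) mod 47; (19|47)=-1, (4|47)=+1; (−1)^{1·1·23}·(-1)^1·(+1)^1 = +1.
v=7: a=7^3·(≡6), b=7^3·(≡6) mod 7; (6|7)=-1, (6|7)=-1; (−1)^{3·3·3}·(-1)^3·(-1)^3 = -1.
v=31: a=31^-1·(≡7), b=31^2·(≡18) mod 31; (7|31)=+1, (18|31)=+1; (−1)^{-1·2·15}·(+1)^2·(+1)^-1 = +1.
v=53: a=53^0·(≡13), b=53^1·(≡8) mod 53; (13|53)=+1, (8|53)=-1; (−1)^{0·1·26}·(+1)^1·(-1)^0 = +1.
v=∞: -866915 < 0 and -331303 < 0  ⇒  (a,b)_∞ = -1.
v=2: v_2(a)=2, v_2(b)=2; units ≡ 5, 1 (mod 8); ε·ε+αω+βω = 0·0+2·0+2·1 ≡ 0  ⇒  (a,b)_2 = +1.
|Ram(-866915, -331303)| = 4, even; anisotropic at {5, 7, 17, ∞}.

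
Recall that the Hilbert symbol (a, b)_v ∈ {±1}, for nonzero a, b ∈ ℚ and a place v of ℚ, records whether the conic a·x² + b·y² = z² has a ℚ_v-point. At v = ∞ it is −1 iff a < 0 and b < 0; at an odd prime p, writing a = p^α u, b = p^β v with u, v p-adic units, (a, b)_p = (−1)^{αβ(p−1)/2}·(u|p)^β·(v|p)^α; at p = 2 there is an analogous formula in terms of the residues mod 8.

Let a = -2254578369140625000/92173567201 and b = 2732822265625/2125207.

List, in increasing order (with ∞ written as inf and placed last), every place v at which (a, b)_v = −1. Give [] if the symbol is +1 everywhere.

[2, 5, 7, 11]

(a, b) ≡ (-330, 7) mod (ℚ^×)²; places V = {2, 3, 5, 7, 11, 19, 23, 29, ∞}.
(a,b)_7: α=0, u≡5; β=-1, v≡1 (mod 7); (5|7)=-1, (1|7)=+1; sign (−1)^0·-1^-1·+1^0 = -1.
(a,b)_23: α=4, u≡21; β=4, v≡21 (mod 23); (21|23)=-1, (21|23)=-1; sign (−1)^0·-1^4·-1^4 = +1.
(a,b)_2: α=3, β=0; u≡3, v≡7 (mod 8); ε(u)ε(v)=1·1, αω(v)=3·0, βω(u)=0·1; sum ≡ 1  ⇒  -1.
(a,b)_19: α=-4, u≡2; β=-2, v≡4 (mod 19); (2|19)=-1, (4|19)=+1; sign (−1)^0·-1^-2·+1^-4 = +1.
(a,b)_11: α=1, u≡9; β=0, v≡8 (mod 11); (9|11)=+1, (8|11)=-1; sign (−1)^0·+1^0·-1^1 = -1.
(a,b)_29: α=-4, u≡2; β=-2, v≡13 (mod 29); (2|29)=-1, (13|29)=+1; sign (−1)^0·-1^-2·+1^-4 = +1.
(a,b)_∞: sgn(-330)=−, sgn(7)=+, so +1.
(a,b)_5: α=15, u≡1; β=10, v≡3 (mod 5); (1|5)=+1, (3|5)=-1; sign (−1)^0·+1^10·-1^15 = -1.
(a,b)_3: α=1, u≡1; β=0, v≡1 (mod 3); (1|3)=+1, (1|3)=+1; sign (−1)^0·+1^0·+1^1 = +1.
(-330, 7 / ℚ) ramifies at {2, 5, 7, 11}: a division algebra.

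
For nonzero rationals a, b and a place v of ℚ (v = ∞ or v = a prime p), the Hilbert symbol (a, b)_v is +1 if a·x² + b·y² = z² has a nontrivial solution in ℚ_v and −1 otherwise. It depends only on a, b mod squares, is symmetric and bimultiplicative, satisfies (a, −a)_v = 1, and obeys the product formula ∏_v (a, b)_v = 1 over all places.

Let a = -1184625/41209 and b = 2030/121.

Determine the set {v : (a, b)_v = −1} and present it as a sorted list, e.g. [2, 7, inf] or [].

(a, b) ≡ (-65, 2030) mod (ℚ^×)²; places V = {2, 3, 5, 7, 11, 13, 29, ∞}.
(a,b)_2: α=0, β=1; u≡7, v≡7 (mod 8); ε(u)ε(v)=1·1, αω(v)=0·0, βω(u)=1·0; sum ≡ 1  ⇒  -1.
(a,b)_∞: sgn(-65)=−, sgn(2030)=+, so +1.
(a,b)_11: α=0, u≡3; β=-2, v≡6 (mod 11); (3|11)=+1, (6|11)=-1; sign (−1)^0·+1^-2·-1^0 = +1.
(a,b)_29: α=-2, u≡23; β=1, v≡14 (mod 29); (23|29)=+1, (14|29)=-1; sign (−1)^0·+1^1·-1^-2 = +1.
(a,b)_3: α=6, u≡1; β=0, v≡2 (mod 3); (1|3)=+1, (2|3)=-1; sign (−1)^0·+1^0·-1^6 = +1.
(a,b)_7: α=-2, u≡6; β=1, v≡5 (mod 7); (6|7)=-1, (5|7)=-1; sign (−1)^0·-1^1·-1^-2 = -1.
(a,b)_13: α=1, u≡8; β=0, v≡7 (mod 13); (8|13)=-1, (7|13)=-1; sign (−1)^0·-1^0·-1^1 = -1.
(a,b)_5: α=3, u≡2; β=1, v≡1 (mod 5); (2|5)=-1, (1|5)=+1; sign (−1)^0·-1^1·+1^3 = -1.
|Ram(-65, 2030)| = 4, even; anisotropic at {2, 5, 7, 13}.

[2, 5, 7, 13]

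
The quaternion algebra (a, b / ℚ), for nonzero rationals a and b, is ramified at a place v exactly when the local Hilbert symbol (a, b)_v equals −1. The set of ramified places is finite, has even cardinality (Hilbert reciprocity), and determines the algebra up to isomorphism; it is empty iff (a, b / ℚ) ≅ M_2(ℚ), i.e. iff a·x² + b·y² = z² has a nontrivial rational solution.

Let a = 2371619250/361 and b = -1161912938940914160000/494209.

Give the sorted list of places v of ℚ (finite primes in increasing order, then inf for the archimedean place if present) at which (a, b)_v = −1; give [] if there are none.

(a, b) ≡ (770, -6006) mod (ℚ^×)²; places V = {2, 3, 5, 7, 11, 13, 19, 37, ∞}.
(a,b)_13: α=2, u≡1; β=9, v≡7 (mod 13); (1|13)=+1, (7|13)=-1; sign (−1)^0·+1^9·-1^2 = +1.
(a,b)_∞: sgn(770)=+, sgn(-6006)=−, so +1.
(a,b)_19: α=-2, u≡15; β=-2, v≡11 (mod 19); (15|19)=-1, (11|19)=+1; sign (−1)^0·-1^-2·+1^-2 = +1.
(a,b)_2: α=1, β=7; u≡1, v≡5 (mod 8); ε(u)ε(v)=0·0, αω(v)=1·1, βω(u)=7·0; sum ≡ 1  ⇒  -1.
(a,b)_37: α=0, u≡10; β=-2, v≡28 (mod 37); (10|37)=+1, (28|37)=+1; sign (−1)^0·+1^-2·+1^0 = +1.
(a,b)_5: α=3, u≡4; β=4, v≡1 (mod 5); (4|5)=+1, (1|5)=+1; sign (−1)^0·+1^4·+1^3 = +1.
(a,b)_11: α=1, u≡5; β=3, v≡9 (mod 11); (5|11)=+1, (9|11)=+1; sign (−1)^1·+1^3·+1^1 = -1.
(a,b)_7: α=1, u≡5; β=3, v≡6 (mod 7); (5|7)=-1, (6|7)=-1; sign (−1)^1·-1^3·-1^1 = -1.
(a,b)_3: α=6, u≡2; β=1, v≡2 (mod 3); (2|3)=-1, (2|3)=-1; sign (−1)^0·-1^1·-1^6 = -1.
|Ram(770, -6006)| = 4, even; anisotropic at {2, 3, 7, 11}.

[2, 3, 7, 11]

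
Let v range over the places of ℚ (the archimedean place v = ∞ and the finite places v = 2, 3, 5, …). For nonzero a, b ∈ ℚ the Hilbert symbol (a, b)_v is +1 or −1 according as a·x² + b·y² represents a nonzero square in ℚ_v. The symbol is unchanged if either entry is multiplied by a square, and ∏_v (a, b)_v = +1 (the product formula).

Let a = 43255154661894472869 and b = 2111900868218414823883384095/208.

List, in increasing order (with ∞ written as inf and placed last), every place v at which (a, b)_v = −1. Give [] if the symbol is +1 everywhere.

(a, b) ≡ (46189, 737035) mod (ℚ^×)²; places V = {2, 3, 5, 11, 13, 17, 19, 23, 29, ∞}.
(a,b)_17: α=3, u≡3; β=1, v≡14 (mod 17); (3|17)=-1, (14|17)=-1; sign (−1)^0·-1^1·-1^3 = +1.
(a,b)_29: α=2, u≡18; β=3, v≡11 (mod 29); (18|29)=-1, (11|29)=-1; sign (−1)^0·-1^3·-1^2 = -1.
(a,b)_3: α=6, u≡1; β=12, v≡1 (mod 3); (1|3)=+1, (1|3)=+1; sign (−1)^0·+1^12·+1^6 = +1.
(a,b)_∞: sgn(46189)=+, sgn(737035)=+, so +1.
(a,b)_5: α=0, u≡4; β=1, v≡3 (mod 5); (4|5)=+1, (3|5)=-1; sign (−1)^0·+1^1·-1^0 = +1.
(a,b)_2: α=0, β=-4; u≡5, v≡3 (mod 8); ε(u)ε(v)=0·1, αω(v)=0·1, βω(u)=-4·1; sum ≡ 0  ⇒  +1.
(a,b)_23: α=0, u≡19; β=1, v≡2 (mod 23); (19|23)=-1, (2|23)=+1; sign (−1)^0·-1^1·+1^0 = -1.
(a,b)_11: α=5, u≡6; β=6, v≡8 (mod 11); (6|11)=-1, (8|11)=-1; sign (−1)^0·-1^6·-1^5 = -1.
(a,b)_13: α=1, u≡3; β=-1, v≡6 (mod 13); (3|13)=+1, (6|13)=-1; sign (−1)^0·+1^-1·-1^1 = -1.
(a,b)_19: α=3, u≡18; β=6, v≡17 (mod 19); (18|19)=-1, (17|19)=+1; sign (−1)^0·-1^6·+1^3 = +1.
|Ram(46189, 737035)| = 4, even; anisotropic at {11, 13, 23, 29}.

[11, 13, 23, 29]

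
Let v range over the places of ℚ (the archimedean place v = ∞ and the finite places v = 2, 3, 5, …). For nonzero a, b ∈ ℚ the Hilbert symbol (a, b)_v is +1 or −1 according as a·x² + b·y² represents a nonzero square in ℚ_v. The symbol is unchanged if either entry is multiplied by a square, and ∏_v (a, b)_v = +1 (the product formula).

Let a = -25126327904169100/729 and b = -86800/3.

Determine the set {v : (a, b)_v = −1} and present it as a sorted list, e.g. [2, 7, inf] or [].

Mod squares: a ≡ -10086811, b ≡ -651. Check v ∈ {∞, 2, 3, 5, 7, 23, 31, 43, 47}.
v=23: a=23^3·(≡5), b=23^0·(≡16) mod 23; (5|23)=-1, (16|23)=+1; (−1)^{3·0·11}·(-1)^0·(+1)^3 = +1.
v=3: a=3^-6·(≡2), b=3^-1·(≡2) mod 3; (2|3)=-1, (2|3)=-1; (−1)^{-6·-1·1}·(-1)^-1·(-1)^-6 = -1.
v=2: v_2(a)=2, v_2(b)=4; units ≡ 5, 5 (mod 8); ε·ε+αω+βω = 0·0+2·1+4·1 ≡ 0  ⇒  (a,b)_2 = +1.
v=47: a=47^1·(≡24), b=47^0·(≡3) mod 47; (24|47)=+1, (3|47)=+1; (−1)^{1·0·23}·(+1)^0·(+1)^1 = +1.
v=5: a=5^2·(≡4), b=5^2·(≡1) mod 5; (4|5)=+1, (1|5)=+1; (−1)^{2·2·2}·(+1)^2·(+1)^2 = +1.
v=7: a=7^3·(≡3), b=7^1·(≡6) mod 7; (3|7)=-1, (6|7)=-1; (−1)^{3·1·3}·(-1)^1·(-1)^3 = -1.
v=43: a=43^1·(≡25), b=43^0·(≡20) mod 43; (25|43)=+1, (20|43)=-1; (−1)^{1·0·21}·(+1)^0·(-1)^1 = -1.
v=∞: -10086811 < 0 and -651 < 0  ⇒  (a,b)_∞ = -1.
v=31: a=31^3·(≡22), b=31^1·(≡7) mod 31; (22|31)=-1, (7|31)=+1; (−1)^{3·1·15}·(-1)^1·(+1)^3 = +1.
Ram(-10086811, -651) = {3, 7, 43, ∞}; no ℚ_3-point on the conic.

[3, 7, 43, inf]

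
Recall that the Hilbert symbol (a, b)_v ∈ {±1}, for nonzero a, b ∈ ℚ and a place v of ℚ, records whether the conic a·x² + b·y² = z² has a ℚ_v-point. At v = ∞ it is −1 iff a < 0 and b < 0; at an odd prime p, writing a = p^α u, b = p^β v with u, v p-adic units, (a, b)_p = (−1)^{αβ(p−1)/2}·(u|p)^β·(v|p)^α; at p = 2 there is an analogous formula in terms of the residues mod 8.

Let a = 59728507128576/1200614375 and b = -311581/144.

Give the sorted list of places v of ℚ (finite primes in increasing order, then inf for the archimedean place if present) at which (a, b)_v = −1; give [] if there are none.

[19, 47]

(a, b) ≡ (39997, -589) mod (ℚ^×)²; places V = {2, 3, 5, 11, 13, 17, 19, 23, 31, 37, 47, ∞}.
(a,b)_5: α=-4, u≡2; β=0, v≡1 (mod 5); (2|5)=-1, (1|5)=+1; sign (−1)^0·-1^0·+1^-4 = +1.
(a,b)_47: α=1, u≡35; β=0, v≡41 (mod 47); (35|47)=-1, (41|47)=-1; sign (−1)^0·-1^0·-1^1 = -1.
(a,b)_11: α=2, u≡4; β=0, v≡5 (mod 11); (4|11)=+1, (5|11)=+1; sign (−1)^0·+1^0·+1^2 = +1.
(a,b)_31: α=0, u≡10; β=1, v≡26 (mod 31); (10|31)=+1, (26|31)=-1; sign (−1)^0·+1^1·-1^0 = +1.
(a,b)_37: α=1, u≡17; β=0, v≡1 (mod 37); (17|37)=-1, (1|37)=+1; sign (−1)^0·-1^0·+1^1 = +1.
(a,b)_3: α=8, u≡1; β=-2, v≡2 (mod 3); (1|3)=+1, (2|3)=-1; sign (−1)^0·+1^-2·-1^8 = +1.
(a,b)_23: α=-1, u≡10; β=2, v≡13 (mod 23); (10|23)=-1, (13|23)=+1; sign (−1)^0·-1^2·+1^-1 = +1.
(a,b)_13: α=2, u≡10; β=0, v≡3 (mod 13); (10|13)=+1, (3|13)=+1; sign (−1)^0·+1^0·+1^2 = +1.
(a,b)_2: α=8, β=-4; u≡5, v≡3 (mod 8); ε(u)ε(v)=0·1, αω(v)=8·1, βω(u)=-4·1; sum ≡ 0  ⇒  +1.
(a,b)_17: α=-4, u≡1; β=0, v≡10 (mod 17); (1|17)=+1, (10|17)=-1; sign (−1)^0·+1^0·-1^-4 = +1.
(a,b)_19: α=0, u≡8; β=1, v≡5 (mod 19); (8|19)=-1, (5|19)=+1; sign (−1)^0·-1^1·+1^0 = -1.
(a,b)_∞: sgn(39997)=+, sgn(-589)=−, so +1.
Ram(39997, -589) = {19, 47}; no ℚ_19-point on the conic.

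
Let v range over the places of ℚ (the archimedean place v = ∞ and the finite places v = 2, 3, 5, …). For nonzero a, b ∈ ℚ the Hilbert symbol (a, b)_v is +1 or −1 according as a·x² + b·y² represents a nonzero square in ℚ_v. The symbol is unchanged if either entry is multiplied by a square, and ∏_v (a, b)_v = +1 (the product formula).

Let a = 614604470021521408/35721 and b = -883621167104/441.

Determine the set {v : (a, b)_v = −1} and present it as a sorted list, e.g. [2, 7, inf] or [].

(a, b) ≡ (3553, -221) mod (ℚ^×)²; places V = {2, 3, 7, 11, 13, 17, 19, ∞}.
(a,b)_17: α=1, u≡5; β=1, v≡16 (mod 17); (5|17)=-1, (16|17)=+1; sign (−1)^0·-1^1·+1^1 = -1.
(a,b)_7: α=-2, u≡2; β=-2, v≡5 (mod 7); (2|7)=+1, (5|7)=-1; sign (−1)^0·+1^-2·-1^-2 = +1.
(a,b)_2: α=24, β=16; u≡1, v≡3 (mod 8); ε(u)ε(v)=0·1, αω(v)=24·1, βω(u)=16·0; sum ≡ 0  ⇒  +1.
(a,b)_19: α=3, u≡11; β=2, v≡11 (mod 19); (11|19)=+1, (11|19)=+1; sign (−1)^0·+1^2·+1^3 = +1.
(a,b)_3: α=-6, u≡1; β=-2, v≡1 (mod 3); (1|3)=+1, (1|3)=+1; sign (−1)^0·+1^-2·+1^-6 = +1.
(a,b)_13: α=4, u≡4; β=3, v≡3 (mod 13); (4|13)=+1, (3|13)=+1; sign (−1)^0·+1^3·+1^4 = +1.
(a,b)_∞: sgn(3553)=+, sgn(-221)=−, so +1.
(a,b)_11: α=1, u≡5; β=0, v≡6 (mod 11); (5|11)=+1, (6|11)=-1; sign (−1)^0·+1^0·-1^1 = -1.
|Ram(3553, -221)| = 2, even; anisotropic at {11, 17}.

[11, 17]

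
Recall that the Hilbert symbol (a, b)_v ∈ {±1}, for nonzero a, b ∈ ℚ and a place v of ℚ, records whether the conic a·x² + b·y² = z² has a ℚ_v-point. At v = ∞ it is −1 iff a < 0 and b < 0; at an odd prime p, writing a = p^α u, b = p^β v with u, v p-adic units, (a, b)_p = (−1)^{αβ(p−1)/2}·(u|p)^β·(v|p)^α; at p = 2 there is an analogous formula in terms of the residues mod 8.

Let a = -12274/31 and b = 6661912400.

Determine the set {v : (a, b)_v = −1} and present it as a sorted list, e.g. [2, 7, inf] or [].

[2, 11]

Mod squares: a ≡ -1054, b ≡ 341. Check v ∈ {∞, 2, 5, 11, 13, 17, 19, 31}.
v=31: a=31^-1·(≡2), b=31^1·(≡30) mod 31; (2|31)=+1, (30|31)=-1; (−1)^{-1·1·15}·(+1)^1·(-1)^-1 = +1.
v=11: a=11^0·(≡10), b=11^1·(≡3) mod 11; (10|11)=-1, (3|11)=+1; (−1)^{0·1·5}·(-1)^1·(+1)^0 = -1.
v=17: a=17^1·(≡14), b=17^2·(≡8) mod 17; (14|17)=-1, (8|17)=+1; (−1)^{1·2·8}·(-1)^2·(+1)^1 = +1.
v=13: a=13^0·(≡10), b=13^2·(≡12) mod 13; (10|13)=+1, (12|13)=+1; (−1)^{0·2·6}·(+1)^2·(+1)^0 = +1.
v=19: a=19^2·(≡13), b=19^0·(≡8) mod 19; (13|19)=-1, (8|19)=-1; (−1)^{2·0·9}·(-1)^0·(-1)^2 = +1.
v=2: v_2(a)=1, v_2(b)=4; units ≡ 1, 5 (mod 8); ε·ε+αω+βω = 0·0+1·1+4·0 ≡ 1  ⇒  (a,b)_2 = -1.
v=∞: -1054 < 0 and 341 > 0  ⇒  (a,b)_∞ = +1.
v=5: a=5^0·(≡1), b=5^2·(≡1) mod 5; (1|5)=+1, (1|5)=+1; (−1)^{0·2·2}·(+1)^2·(+1)^0 = +1.
(-1054, 341 / ℚ) ramifies at {2, 11}: a division algebra.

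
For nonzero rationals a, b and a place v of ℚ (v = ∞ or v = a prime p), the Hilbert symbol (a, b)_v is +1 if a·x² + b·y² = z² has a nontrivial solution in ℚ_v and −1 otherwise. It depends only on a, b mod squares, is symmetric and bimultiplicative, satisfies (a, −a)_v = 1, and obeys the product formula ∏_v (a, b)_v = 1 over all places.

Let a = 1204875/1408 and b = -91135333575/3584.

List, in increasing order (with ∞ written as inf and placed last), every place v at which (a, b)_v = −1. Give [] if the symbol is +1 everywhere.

Mod squares: a ≡ 13090, b ≡ -2002. Check v ∈ {∞, 2, 3, 5, 7, 11, 13, 17}.
v=5: a=5^3·(≡3), b=5^2·(≡3) mod 5; (3|5)=-1, (3|5)=-1; (−1)^{3·2·2}·(-1)^2·(-1)^3 = -1.
v=11: a=11^-1·(≡8), b=11^3·(≡5) mod 11; (8|11)=-1, (5|11)=+1; (−1)^{-1·3·5}·(-1)^3·(+1)^-1 = +1.
v=7: a=7^1·(≡2), b=7^-1·(≡1) mod 7; (2|7)=+1, (1|7)=+1; (−1)^{1·-1·3}·(+1)^-1·(+1)^1 = -1.
v=∞: 13090 > 0 and -2002 < 0  ⇒  (a,b)_∞ = +1.
v=13: a=13^0·(≡12), b=13^1·(≡6) mod 13; (12|13)=+1, (6|13)=-1; (−1)^{0·1·6}·(+1)^1·(-1)^0 = +1.
v=2: v_2(a)=-7, v_2(b)=-9; units ≡ 1, 7 (mod 8); ε·ε+αω+βω = 0·1+-7·0+-9·0 ≡ 0  ⇒  (a,b)_2 = +1.
v=17: a=17^1·(≡5), b=17^2·(≡16) mod 17; (5|17)=-1, (16|17)=+1; (−1)^{1·2·8}·(-1)^2·(+1)^1 = +1.
v=3: a=3^4·(≡1), b=3^6·(≡2) mod 3; (1|3)=+1, (2|3)=-1; (−1)^{4·6·1}·(+1)^6·(-1)^4 = +1.
(13090, -2002 / ℚ) ramifies at {5, 7}: a division algebra.

[5, 7]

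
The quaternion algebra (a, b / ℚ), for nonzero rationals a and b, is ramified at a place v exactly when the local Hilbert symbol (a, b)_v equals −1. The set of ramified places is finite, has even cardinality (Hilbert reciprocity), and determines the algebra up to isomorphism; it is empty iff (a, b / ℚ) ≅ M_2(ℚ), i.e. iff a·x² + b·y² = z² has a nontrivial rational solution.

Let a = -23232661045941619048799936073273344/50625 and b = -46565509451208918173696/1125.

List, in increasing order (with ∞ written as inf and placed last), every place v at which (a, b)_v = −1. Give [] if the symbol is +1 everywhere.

(a, b) ≡ (-37961, -27370) mod (ℚ^×)²; places V = {2, 3, 5, 7, 11, 17, 23, 29, ∞}.
(a,b)_3: α=-4, u≡1; β=-2, v≡2 (mod 3); (1|3)=+1, (2|3)=-1; sign (−1)^0·+1^-2·-1^-4 = +1.
(a,b)_23: α=2, u≡9; β=1, v≡6 (mod 23); (9|23)=+1, (6|23)=+1; sign (−1)^0·+1^1·+1^2 = +1.
(a,b)_29: α=3, u≡6; β=2, v≡13 (mod 29); (6|29)=+1, (13|29)=+1; sign (−1)^0·+1^2·+1^3 = +1.
(a,b)_∞: sgn(-37961)=−, sgn(-27370)=−, so -1.
(a,b)_5: α=-4, u≡1; β=-3, v≡1 (mod 5); (1|5)=+1, (1|5)=+1; sign (−1)^0·+1^-3·+1^-4 = +1.
(a,b)_11: α=3, u≡5; β=2, v≡9 (mod 11); (5|11)=+1, (9|11)=+1; sign (−1)^0·+1^2·+1^3 = +1.
(a,b)_2: α=12, β=11; u≡7, v≡3 (mod 8); ε(u)ε(v)=1·1, αω(v)=12·1, βω(u)=11·0; sum ≡ 1  ⇒  -1.
(a,b)_17: α=5, u≡12; β=3, v≡3 (mod 17); (12|17)=-1, (3|17)=-1; sign (−1)^0·-1^3·-1^5 = +1.
(a,b)_7: α=17, u≡1; β=11, v≡6 (mod 7); (1|7)=+1, (6|7)=-1; sign (−1)^1·+1^11·-1^17 = +1.
|Ram(-37961, -27370)| = 2, even; anisotropic at {2, ∞}.

[2, inf]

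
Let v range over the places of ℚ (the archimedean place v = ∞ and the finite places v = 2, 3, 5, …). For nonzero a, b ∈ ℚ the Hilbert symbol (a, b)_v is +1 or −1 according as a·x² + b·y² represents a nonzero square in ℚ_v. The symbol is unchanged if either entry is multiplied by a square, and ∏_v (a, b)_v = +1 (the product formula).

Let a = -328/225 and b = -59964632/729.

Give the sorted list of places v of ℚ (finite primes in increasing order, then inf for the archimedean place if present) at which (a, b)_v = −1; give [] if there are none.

[2, inf]

Mod squares: a ≡ -82, b ≡ -182. Check v ∈ {∞, 2, 3, 5, 7, 13, 41}.
v=7: a=7^0·(≡1), b=7^3·(≡1) mod 7; (1|7)=+1, (1|7)=+1; (−1)^{0·3·3}·(+1)^3·(+1)^0 = +1.
v=3: a=3^-2·(≡2), b=3^-6·(≡1) mod 3; (2|3)=-1, (1|3)=+1; (−1)^{-2·-6·1}·(-1)^-6·(+1)^-2 = +1.
v=41: a=41^1·(≡16), b=41^2·(≡23) mod 41; (16|41)=+1, (23|41)=+1; (−1)^{1·2·20}·(+1)^2·(+1)^1 = +1.
v=2: v_2(a)=3, v_2(b)=3; units ≡ 7, 5 (mod 8); ε·ε+αω+βω = 1·0+3·1+3·0 ≡ 1  ⇒  (a,b)_2 = -1.
v=5: a=5^-2·(≡3), b=5^0·(≡2) mod 5; (3|5)=-1, (2|5)=-1; (−1)^{-2·0·2}·(-1)^0·(-1)^-2 = +1.
v=13: a=13^0·(≡9), b=13^1·(≡9) mod 13; (9|13)=+1, (9|13)=+1; (−1)^{0·1·6}·(+1)^1·(+1)^0 = +1.
v=∞: -82 < 0 and -182 < 0  ⇒  (a,b)_∞ = -1.
Ram(-82, -182) = {2, ∞}; no ℚ_2-point on the conic.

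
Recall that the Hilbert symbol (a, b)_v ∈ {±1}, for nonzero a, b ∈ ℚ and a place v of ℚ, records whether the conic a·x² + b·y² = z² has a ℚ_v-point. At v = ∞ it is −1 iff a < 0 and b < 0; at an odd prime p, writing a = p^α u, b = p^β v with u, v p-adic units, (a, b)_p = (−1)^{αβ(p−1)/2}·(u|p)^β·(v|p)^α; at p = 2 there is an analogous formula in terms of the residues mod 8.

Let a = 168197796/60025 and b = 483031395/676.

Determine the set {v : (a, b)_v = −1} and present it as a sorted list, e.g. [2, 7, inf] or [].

[13, 23]

Mod squares: a ≡ 6409, b ≡ 443555. Check v ∈ {∞, 2, 3, 5, 7, 11, 13, 17, 19, 23, 29}.
v=5: a=5^-2·(≡1), b=5^1·(≡4) mod 5; (1|5)=+1, (4|5)=+1; (−1)^{-2·1·2}·(+1)^1·(+1)^-2 = +1.
v=29: a=29^1·(≡21), b=29^1·(≡2) mod 29; (21|29)=-1, (2|29)=-1; (−1)^{1·1·14}·(-1)^1·(-1)^1 = +1.
v=17: a=17^1·(≡6), b=17^0·(≡15) mod 17; (6|17)=-1, (15|17)=+1; (−1)^{1·0·8}·(-1)^0·(+1)^1 = +1.
v=3: a=3^8·(≡1), b=3^2·(≡2) mod 3; (1|3)=+1, (2|3)=-1; (−1)^{8·2·1}·(+1)^2·(-1)^8 = +1.
v=2: v_2(a)=2, v_2(b)=-2; units ≡ 1, 3 (mod 8); ε·ε+αω+βω = 0·1+2·1+-2·0 ≡ 0  ⇒  (a,b)_2 = +1.
v=∞: 6409 > 0 and 443555 > 0  ⇒  (a,b)_∞ = +1.
v=19: a=19^0·(≡17), b=19^1·(≡14) mod 19; (17|19)=+1, (14|19)=-1; (−1)^{0·1·9}·(+1)^1·(-1)^0 = +1.
v=7: a=7^-4·(≡1), b=7^1·(≡1) mod 7; (1|7)=+1, (1|7)=+1; (−1)^{-4·1·3}·(+1)^1·(+1)^-4 = +1.
v=11: a=11^0·(≡7), b=11^2·(≡8) mod 11; (7|11)=-1, (8|11)=-1; (−1)^{0·2·5}·(-1)^2·(-1)^0 = +1.
v=13: a=13^1·(≡4), b=13^-2·(≡7) mod 13; (4|13)=+1, (7|13)=-1; (−1)^{1·-2·6}·(+1)^-2·(-1)^1 = -1.
v=23: a=23^0·(≡20), b=23^1·(≡20) mod 23; (20|23)=-1, (20|23)=-1; (−1)^{0·1·11}·(-1)^1·(-1)^0 = -1.
|Ram(6409, 443555)| = 2, even; anisotropic at {13, 23}.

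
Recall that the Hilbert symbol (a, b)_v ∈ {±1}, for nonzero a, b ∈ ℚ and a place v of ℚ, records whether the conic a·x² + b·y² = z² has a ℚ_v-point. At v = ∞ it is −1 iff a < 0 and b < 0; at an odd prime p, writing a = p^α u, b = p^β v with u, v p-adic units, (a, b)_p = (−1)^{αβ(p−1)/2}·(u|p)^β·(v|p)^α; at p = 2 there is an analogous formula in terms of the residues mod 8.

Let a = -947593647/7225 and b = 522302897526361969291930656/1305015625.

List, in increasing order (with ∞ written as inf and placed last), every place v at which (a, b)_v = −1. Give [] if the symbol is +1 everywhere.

[3, 7, 11, 13, 19, 31]

(a, b) ≡ (-69223, 9326226) mod (ℚ^×)²; places V = {2, 3, 5, 7, 11, 13, 17, 19, 29, 31, ∞}.
(a,b)_29: α=1, u≡5; β=3, v≡5 (mod 29); (5|29)=+1, (5|29)=+1; sign (−1)^0·+1^3·+1^1 = +1.
(a,b)_3: α=4, u≡2; β=7, v≡1 (mod 3); (2|3)=-1, (1|3)=+1; sign (−1)^0·-1^7·+1^4 = -1.
(a,b)_31: α=1, u≡22; β=3, v≡26 (mod 31); (22|31)=-1, (26|31)=-1; sign (−1)^1·-1^3·-1^1 = -1.
(a,b)_∞: sgn(-69223)=−, sgn(9326226)=+, so +1.
(a,b)_2: α=0, β=5; u≡1, v≡1 (mod 8); ε(u)ε(v)=0·0, αω(v)=0·0, βω(u)=5·0; sum ≡ 0  ⇒  +1.
(a,b)_5: α=-2, u≡2; β=-6, v≡1 (mod 5); (2|5)=-1, (1|5)=+1; sign (−1)^0·-1^-6·+1^-2 = +1.
(a,b)_19: α=0, u≡12; β=1, v≡13 (mod 19); (12|19)=-1, (13|19)=-1; sign (−1)^0·-1^1·-1^0 = -1.
(a,b)_13: α=2, u≡11; β=3, v≡4 (mod 13); (11|13)=-1, (4|13)=+1; sign (−1)^0·-1^3·+1^2 = -1.
(a,b)_11: α=1, u≡8; β=4, v≡2 (mod 11); (8|11)=-1, (2|11)=-1; sign (−1)^0·-1^4·-1^1 = -1.
(a,b)_17: α=-2, u≡9; β=-4, v≡2 (mod 17); (9|17)=+1, (2|17)=+1; sign (−1)^0·+1^-4·+1^-2 = +1.
(a,b)_7: α=1, u≡1; β=5, v≡4 (mod 7); (1|7)=+1, (4|7)=+1; sign (−1)^1·+1^5·+1^1 = -1.
|Ram(-69223, 9326226)| = 6, even; anisotropic at {3, 7, 11, 13, 19, 31}.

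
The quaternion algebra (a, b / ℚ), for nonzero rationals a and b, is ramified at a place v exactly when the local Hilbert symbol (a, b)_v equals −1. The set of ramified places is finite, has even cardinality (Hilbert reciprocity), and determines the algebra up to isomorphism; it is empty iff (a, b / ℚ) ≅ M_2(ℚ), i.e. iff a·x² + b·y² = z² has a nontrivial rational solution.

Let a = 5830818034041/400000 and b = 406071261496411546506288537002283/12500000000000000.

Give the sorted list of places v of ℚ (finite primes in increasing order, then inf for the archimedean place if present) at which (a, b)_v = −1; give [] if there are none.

[3, 11, 29, 41]

Mod squares: a ≡ 5100810, b ≡ 20735. Check v ∈ {∞, 2, 3, 5, 7, 11, 13, 23, 29, 41}.
v=41: a=41^1·(≡5), b=41^2·(≡28) mod 41; (5|41)=+1, (28|41)=-1; (−1)^{1·2·20}·(+1)^2·(-1)^1 = -1.
v=5: a=5^-5·(≡2), b=5^-17·(≡2) mod 5; (2|5)=-1, (2|5)=-1; (−1)^{-5·-17·2}·(-1)^-17·(-1)^-5 = +1.
v=2: v_2(a)=-7, v_2(b)=-14; units ≡ 5, 7 (mod 8); ε·ε+αω+βω = 0·1+-7·0+-14·1 ≡ 0  ⇒  (a,b)_2 = +1.
v=23: a=23^2·(≡4), b=23^6·(≡4) mod 23; (4|23)=+1, (4|23)=+1; (−1)^{2·6·11}·(+1)^6·(+1)^2 = +1.
v=29: a=29^1·(≡24), b=29^3·(≡27) mod 29; (24|29)=+1, (27|29)=-1; (−1)^{1·3·14}·(+1)^3·(-1)^1 = -1.
v=∞: 5100810 > 0 and 20735 > 0  ⇒  (a,b)_∞ = +1.
v=11: a=11^1·(≡9), b=11^3·(≡1) mod 11; (9|11)=+1, (1|11)=+1; (−1)^{1·3·5}·(+1)^3·(+1)^1 = -1.
v=7: a=7^4·(≡2), b=7^10·(≡2) mod 7; (2|7)=+1, (2|7)=+1; (−1)^{4·10·3}·(+1)^10·(+1)^4 = +1.
v=3: a=3^3·(≡2), b=3^4·(≡2) mod 3; (2|3)=-1, (2|3)=-1; (−1)^{3·4·1}·(-1)^4·(-1)^3 = -1.
v=13: a=13^1·(≡1), b=13^3·(≡12) mod 13; (1|13)=+1, (12|13)=+1; (−1)^{1·3·6}·(+1)^3·(+1)^1 = +1.
|Ram(5100810, 20735)| = 4, even; anisotropic at {3, 11, 29, 41}.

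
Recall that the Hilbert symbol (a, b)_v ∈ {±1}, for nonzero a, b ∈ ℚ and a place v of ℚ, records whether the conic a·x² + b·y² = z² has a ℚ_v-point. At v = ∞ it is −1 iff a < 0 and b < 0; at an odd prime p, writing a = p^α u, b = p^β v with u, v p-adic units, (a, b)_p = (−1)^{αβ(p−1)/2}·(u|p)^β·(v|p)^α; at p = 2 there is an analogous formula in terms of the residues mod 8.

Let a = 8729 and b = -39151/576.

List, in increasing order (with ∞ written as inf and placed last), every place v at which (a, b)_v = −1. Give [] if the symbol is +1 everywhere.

Mod squares: a ≡ 8729, b ≡ -799. Check v ∈ {∞, 2, 3, 7, 17, 29, 43, 47}.
v=47: a=47^0·(≡34), b=47^1·(≡5) mod 47; (34|47)=+1, (5|47)=-1; (−1)^{0·1·23}·(+1)^1·(-1)^0 = +1.
v=43: a=43^1·(≡31), b=43^0·(≡19) mod 43; (31|43)=+1, (19|43)=-1; (−1)^{1·0·21}·(+1)^0·(-1)^1 = -1.
v=2: v_2(a)=0, v_2(b)=-6; units ≡ 1, 1 (mod 8); ε·ε+αω+βω = 0·0+0·0+-6·0 ≡ 0  ⇒  (a,b)_2 = +1.
v=17: a=17^0·(≡8), b=17^1·(≡4) mod 17; (8|17)=+1, (4|17)=+1; (−1)^{0·1·8}·(+1)^1·(+1)^0 = +1.
v=3: a=3^0·(≡2), b=3^-2·(≡2) mod 3; (2|3)=-1, (2|3)=-1; (−1)^{0·-2·1}·(-1)^-2·(-1)^0 = +1.
v=∞: 8729 > 0 and -799 < 0  ⇒  (a,b)_∞ = +1.
v=29: a=29^1·(≡11), b=29^0·(≡22) mod 29; (11|29)=-1, (22|29)=+1; (−1)^{1·0·14}·(-1)^0·(+1)^1 = +1.
v=7: a=7^1·(≡1), b=7^2·(≡3) mod 7; (1|7)=+1, (3|7)=-1; (−1)^{1·2·3}·(+1)^2·(-1)^1 = -1.
Ram(8729, -799) = {7, 43}; no ℚ_7-point on the conic.

[7, 43]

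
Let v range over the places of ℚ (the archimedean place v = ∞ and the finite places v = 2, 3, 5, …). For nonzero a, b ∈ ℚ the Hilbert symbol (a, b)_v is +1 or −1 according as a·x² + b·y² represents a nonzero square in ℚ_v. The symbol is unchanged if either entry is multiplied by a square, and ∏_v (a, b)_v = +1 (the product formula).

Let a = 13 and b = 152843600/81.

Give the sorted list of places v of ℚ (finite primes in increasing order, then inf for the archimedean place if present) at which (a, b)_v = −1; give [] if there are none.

[7, 19]

(a, b) ≡ (13, 2261) mod (ℚ^×)²; places V = {2, 3, 5, 7, 13, 17, 19, ∞}.
(a,b)_∞: sgn(13)=+, sgn(2261)=+, so +1.
(a,b)_19: α=0, u≡13; β=1, v≡17 (mod 19); (13|19)=-1, (17|19)=+1; sign (−1)^0·-1^1·+1^0 = -1.
(a,b)_5: α=0, u≡3; β=2, v≡4 (mod 5); (3|5)=-1, (4|5)=+1; sign (−1)^0·-1^2·+1^0 = +1.
(a,b)_17: α=0, u≡13; β=1, v≡6 (mod 17); (13|17)=+1, (6|17)=-1; sign (−1)^0·+1^1·-1^0 = +1.
(a,b)_13: α=1, u≡1; β=2, v≡1 (mod 13); (1|13)=+1, (1|13)=+1; sign (−1)^0·+1^2·+1^1 = +1.
(a,b)_7: α=0, u≡6; β=1, v≡2 (mod 7); (6|7)=-1, (2|7)=+1; sign (−1)^0·-1^1·+1^0 = -1.
(a,b)_3: α=0, u≡1; β=-4, v≡2 (mod 3); (1|3)=+1, (2|3)=-1; sign (−1)^0·+1^-4·-1^0 = +1.
(a,b)_2: α=0, β=4; u≡5, v≡5 (mod 8); ε(u)ε(v)=0·0, αω(v)=0·1, βω(u)=4·1; sum ≡ 0  ⇒  +1.
Ram(13, 2261) = {7, 19}; no ℚ_7-point on the conic.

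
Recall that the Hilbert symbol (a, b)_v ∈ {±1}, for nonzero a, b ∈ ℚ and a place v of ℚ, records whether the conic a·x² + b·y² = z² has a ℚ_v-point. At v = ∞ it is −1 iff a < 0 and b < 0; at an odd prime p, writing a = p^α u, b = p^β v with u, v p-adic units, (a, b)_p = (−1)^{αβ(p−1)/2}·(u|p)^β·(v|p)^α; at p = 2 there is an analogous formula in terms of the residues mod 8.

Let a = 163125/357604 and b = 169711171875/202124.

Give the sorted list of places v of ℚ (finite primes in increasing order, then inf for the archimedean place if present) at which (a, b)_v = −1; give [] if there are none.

(a, b) ≡ (29, 429065) mod (ℚ^×)²; places V = {2, 3, 5, 7, 13, 23, 29, 41, ∞}.
(a,b)_29: α=1, u≡23; β=2, v≡10 (mod 29); (23|29)=+1, (10|29)=-1; sign (−1)^0·+1^2·-1^1 = -1.
(a,b)_23: α=-2, u≡1; β=-1, v≡3 (mod 23); (1|23)=+1, (3|23)=+1; sign (−1)^0·+1^-1·+1^-2 = +1.
(a,b)_2: α=-2, β=-2; u≡5, v≡1 (mod 8); ε(u)ε(v)=0·0, αω(v)=-2·0, βω(u)=-2·1; sum ≡ 0  ⇒  +1.
(a,b)_5: α=4, u≡4; β=7, v≡2 (mod 5); (4|5)=+1, (2|5)=-1; sign (−1)^0·+1^7·-1^4 = +1.
(a,b)_41: α=0, u≡34; β=1, v≡18 (mod 41); (34|41)=-1, (18|41)=+1; sign (−1)^0·-1^1·+1^0 = -1.
(a,b)_3: α=2, u≡2; β=2, v≡2 (mod 3); (2|3)=-1, (2|3)=-1; sign (−1)^0·-1^2·-1^2 = +1.
(a,b)_7: α=0, u≡2; β=1, v≡3 (mod 7); (2|7)=+1, (3|7)=-1; sign (−1)^0·+1^1·-1^0 = +1.
(a,b)_∞: sgn(29)=+, sgn(429065)=+, so +1.
(a,b)_13: α=-2, u≡4; β=-3, v≡11 (mod 13); (4|13)=+1, (11|13)=-1; sign (−1)^0·+1^-3·-1^-2 = +1.
|Ram(29, 429065)| = 2, even; anisotropic at {29, 41}.

[29, 41]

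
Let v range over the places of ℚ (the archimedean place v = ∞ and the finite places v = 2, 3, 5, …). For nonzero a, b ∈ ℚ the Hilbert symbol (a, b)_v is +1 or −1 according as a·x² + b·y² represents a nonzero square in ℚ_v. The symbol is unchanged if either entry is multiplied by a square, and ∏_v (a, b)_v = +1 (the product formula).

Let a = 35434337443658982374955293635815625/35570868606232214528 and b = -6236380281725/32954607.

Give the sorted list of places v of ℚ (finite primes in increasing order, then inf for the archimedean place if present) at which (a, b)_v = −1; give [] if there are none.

(a, b) ≡ (39215, -7843) mod (ℚ^×)²; places V = {2, 3, 5, 7, 11, 13, 17, 19, 23, 31, 37, 43, ∞}.
(a,b)_23: α=-1, u≡9; β=-1, v≡8 (mod 23); (9|23)=+1, (8|23)=+1; sign (−1)^1·+1^-1·+1^-1 = -1.
(a,b)_19: α=-4, u≡10; β=-2, v≡1 (mod 19); (10|19)=-1, (1|19)=+1; sign (−1)^0·-1^-2·+1^-4 = +1.
(a,b)_2: α=-10, β=0; u≡7, v≡5 (mod 8); ε(u)ε(v)=1·0, αω(v)=-10·1, βω(u)=0·0; sum ≡ 0  ⇒  +1.
(a,b)_17: α=6, u≡9; β=2, v≡10 (mod 17); (9|17)=+1, (10|17)=-1; sign (−1)^0·+1^2·-1^6 = +1.
(a,b)_31: α=3, u≡2; β=1, v≡6 (mod 31); (2|31)=+1, (6|31)=-1; sign (−1)^1·+1^1·-1^3 = +1.
(a,b)_37: α=4, u≡32; β=2, v≡3 (mod 37); (32|37)=-1, (3|37)=+1; sign (−1)^0·-1^2·+1^4 = +1.
(a,b)_11: α=3, u≡5; β=1, v≡6 (mod 11); (5|11)=+1, (6|11)=-1; sign (−1)^1·+1^1·-1^3 = +1.
(a,b)_43: α=6, u≡28; β=2, v≡12 (mod 43); (28|43)=-1, (12|43)=-1; sign (−1)^0·-1^2·-1^6 = +1.
(a,b)_7: α=-4, u≡1; β=-2, v≡2 (mod 7); (1|7)=+1, (2|7)=+1; sign (−1)^0·+1^-2·+1^-4 = +1.
(a,b)_13: α=-6, u≡2; β=0, v≡3 (mod 13); (2|13)=-1, (3|13)=+1; sign (−1)^0·-1^0·+1^-6 = +1.
(a,b)_5: α=5, u≡2; β=2, v≡3 (mod 5); (2|5)=-1, (3|5)=-1; sign (−1)^0·-1^2·-1^5 = -1.
(a,b)_∞: sgn(39215)=+, sgn(-7843)=−, so +1.
(a,b)_3: α=0, u≡2; β=-4, v≡2 (mod 3); (2|3)=-1, (2|3)=-1; sign (−1)^0·-1^-4·-1^0 = +1.
Ram(39215, -7843) = {5, 23}; no ℚ_5-point on the conic.

[5, 23]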